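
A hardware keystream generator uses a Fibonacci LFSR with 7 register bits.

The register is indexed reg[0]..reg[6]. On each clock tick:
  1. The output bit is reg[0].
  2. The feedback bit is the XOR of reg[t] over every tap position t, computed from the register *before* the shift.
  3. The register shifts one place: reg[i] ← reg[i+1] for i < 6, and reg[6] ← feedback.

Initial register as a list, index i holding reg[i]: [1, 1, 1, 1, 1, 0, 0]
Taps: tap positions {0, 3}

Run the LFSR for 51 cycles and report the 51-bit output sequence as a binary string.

111110000111011110010110010010000001000100110001011

tick  register→output (feedback)
  0  1111100→1 (0)
  1  1111000→1 (0)
  2  1110000→1 (1)
  3  1100001→1 (1)
  4  1000011→1 (1)
  5  0000111→0 (0)
  6  0001110→0 (1)
  7  0011101→0 (1)
  8  0111011→0 (1)
  9  1110111→1 (1)
 10  1101111→1 (0)
 11  1011110→1 (0)
 12  0111100→0 (1)
 13  1111001→1 (0)
 14  1110010→1 (1)
 15  1100101→1 (1)
 16  1001011→1 (0)
 17  0010110→0 (0)
 18  0101100→0 (1)
 19  1011001→1 (0)
 20  0110010→0 (0)
 21  1100100→1 (1)
 22  1001001→1 (0)
 23  0010010→0 (0)
 24  0100100→0 (0)
 25  1001000→1 (0)
 26  0010000→0 (0)
 27  0100000→0 (0)
 28  1000000→1 (1)
 29  0000001→0 (0)
 30  0000010→0 (0)
 31  0000100→0 (0)
 32  0001000→0 (1)
 33  0010001→0 (0)
 34  0100010→0 (0)
 35  1000100→1 (1)
 36  0001001→0 (1)
 37  0010011→0 (0)
 38  0100110→0 (0)
 39  1001100→1 (0)
 40  0011000→0 (1)
 41  0110001→0 (0)
 42  1100010→1 (1)
 43  1000101→1 (1)
 44  0001011→0 (1)
 45  0010111→0 (0)
 46  0101110→0 (1)
 47  1011101→1 (0)
 48  0111010→0 (1)
 49  1110101→1 (1)
 50  1101011→1 (0)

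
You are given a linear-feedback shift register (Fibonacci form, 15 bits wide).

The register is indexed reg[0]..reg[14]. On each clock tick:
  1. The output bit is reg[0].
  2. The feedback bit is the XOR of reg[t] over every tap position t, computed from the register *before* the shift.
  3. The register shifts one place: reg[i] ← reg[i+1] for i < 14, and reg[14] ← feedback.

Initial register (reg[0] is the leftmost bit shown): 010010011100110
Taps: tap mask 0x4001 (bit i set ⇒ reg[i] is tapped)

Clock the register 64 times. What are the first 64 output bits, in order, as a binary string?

tick  register→output (feedback)
  0  010010011100110→0 (0)
  1  100100111001100→1 (1)
  2  001001110011001→0 (1)
  3  010011100110011→0 (1)
  4  100111001100111→1 (0)
  5  001110011001110→0 (0)
  6  011100110011100→0 (0)
  7  111001100111000→1 (1)
  8  110011001110001→1 (0)
  9  100110011100010→1 (1)
 10  001100111000101→0 (1)
 11  011001110001011→0 (1)
 12  110011100010111→1 (0)
 13  100111000101110→1 (1)
 14  001110001011101→0 (1)
 15  011100010111011→0 (1)
 16  111000101110111→1 (0)
 17  110001011101110→1 (1)
 18  100010111011101→1 (0)
 19  000101110111010→0 (0)
 20  001011101110100→0 (0)
 21  010111011101000→0 (0)
 22  101110111010000→1 (1)
 23  011101110100001→0 (1)
 24  111011101000011→1 (0)
 25  110111010000110→1 (1)
 26  101110100001101→1 (0)
 27  011101000011010→0 (0)
 28  111010000110100→1 (1)
 29  110100001101001→1 (0)
 30  101000011010010→1 (1)
 31  010000110100101→0 (1)
 32  100001101001011→1 (0)
 33  000011010010110→0 (0)
 34  000110100101100→0 (0)
 35  001101001011000→0 (0)
 36  011010010110000→0 (0)
 37  110100101100000→1 (1)
 38  101001011000001→1 (0)
 39  010010110000010→0 (0)
 40  100101100000100→1 (1)
 41  001011000001001→0 (1)
 42  010110000010011→0 (1)
 43  101100000100111→1 (0)
 44  011000001001110→0 (0)
 45  110000010011100→1 (1)
 46  100000100111001→1 (0)
 47  000001001110010→0 (0)
 48  000010011100100→0 (0)
 49  000100111001000→0 (0)
 50  001001110010000→0 (0)
 51  010011100100000→0 (0)
 52  100111001000000→1 (1)
 53  001110010000001→0 (1)
 54  011100100000011→0 (1)
 55  111001000000111→1 (0)
 56  110010000001110→1 (1)
 57  100100000011101→1 (0)
 58  001000000111010→0 (0)
 59  010000001110100→0 (0)
 60  100000011101000→1 (1)
 61  000000111010001→0 (1)
 62  000001110100011→0 (1)
 63  000011101000111→0 (1)

0100100111001100111000101110111010000110100101100000100111001000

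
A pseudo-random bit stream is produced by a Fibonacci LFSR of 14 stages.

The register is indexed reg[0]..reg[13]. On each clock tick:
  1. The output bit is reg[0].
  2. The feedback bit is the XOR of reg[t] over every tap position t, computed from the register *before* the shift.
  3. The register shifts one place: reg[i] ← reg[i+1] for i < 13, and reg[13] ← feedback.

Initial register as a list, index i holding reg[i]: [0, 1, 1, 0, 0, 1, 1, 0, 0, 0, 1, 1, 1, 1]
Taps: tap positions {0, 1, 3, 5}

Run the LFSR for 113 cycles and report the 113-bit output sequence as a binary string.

01100110001111010111000000001000010001010100100100110010110100100110111010100000010010111010111111010001110100110

step | reg (before) | out | fb
   0 | 01100110001111 | 0 | 0
   1 | 11001100011110 | 1 | 1
   2 | 10011000111101 | 1 | 0
   3 | 00110001111010 | 0 | 1
   4 | 01100011110101 | 0 | 1
   5 | 11000111101011 | 1 | 1
   6 | 10001111010111 | 1 | 0
   7 | 00011110101110 | 0 | 0
   8 | 00111101011100 | 0 | 0
   9 | 01111010111000 | 0 | 0
  10 | 11110101110000 | 1 | 0
  11 | 11101011100000 | 1 | 0
  12 | 11010111000000 | 1 | 0
  13 | 10101110000000 | 1 | 0
  14 | 01011100000000 | 0 | 1
  15 | 10111000000001 | 1 | 0
  16 | 01110000000010 | 0 | 0
  17 | 11100000000100 | 1 | 0
  18 | 11000000001000 | 1 | 0
  19 | 10000000010000 | 1 | 1
  20 | 00000000100001 | 0 | 0
  21 | 00000001000010 | 0 | 0
  22 | 00000010000100 | 0 | 0
  23 | 00000100001000 | 0 | 1
  24 | 00001000010001 | 0 | 0
  25 | 00010000100010 | 0 | 1
  26 | 00100001000101 | 0 | 0
  27 | 01000010001010 | 0 | 1
  28 | 10000100010101 | 1 | 0
  29 | 00001000101010 | 0 | 0
  30 | 00010001010100 | 0 | 1
  31 | 00100010101001 | 0 | 0
  32 | 01000101010010 | 0 | 0
  33 | 10001010100100 | 1 | 1
  34 | 00010101001001 | 0 | 0
  35 | 00101010010010 | 0 | 0
  36 | 01010100100100 | 0 | 1
  37 | 10101001001001 | 1 | 1
  38 | 01010010010011 | 0 | 0
  39 | 10100100100110 | 1 | 0
  40 | 01001001001100 | 0 | 1
  41 | 10010010011001 | 1 | 0
  42 | 00100100110010 | 0 | 1
  43 | 01001001100101 | 0 | 1
  44 | 10010011001011 | 1 | 0
  45 | 00100110010110 | 0 | 1
  46 | 01001100101101 | 0 | 0
  47 | 10011001011010 | 1 | 0
  48 | 00110010110100 | 0 | 1
  49 | 01100101101001 | 0 | 0
  50 | 11001011010010 | 1 | 0
  51 | 10010110100100 | 1 | 1
  52 | 00101101001001 | 0 | 1
  53 | 01011010010011 | 0 | 0
  54 | 10110100100110 | 1 | 1
  55 | 01101001001101 | 0 | 1
  56 | 11010010011011 | 1 | 1
  57 | 10100100110111 | 1 | 0
  58 | 01001001101110 | 0 | 1
  59 | 10010011011101 | 1 | 0
  60 | 00100110111010 | 0 | 1
  61 | 01001101110101 | 0 | 0
  62 | 10011011101010 | 1 | 0
  63 | 00110111010100 | 0 | 0
  64 | 01101110101000 | 0 | 0
  65 | 11011101010000 | 1 | 0
  66 | 10111010100000 | 1 | 0
  67 | 01110101000000 | 0 | 1
  68 | 11101010000001 | 1 | 0
  69 | 11010100000010 | 1 | 0
  70 | 10101000000100 | 1 | 1
  71 | 01010000001001 | 0 | 0
  72 | 10100000010010 | 1 | 1
  73 | 01000000100101 | 0 | 1
  74 | 10000001001011 | 1 | 1
  75 | 00000010010111 | 0 | 0
  76 | 00000100101110 | 0 | 1
  77 | 00001001011101 | 0 | 0
  78 | 00010010111010 | 0 | 1
  79 | 00100101110101 | 0 | 1
  80 | 01001011101011 | 0 | 1
  81 | 10010111010111 | 1 | 1
  82 | 00101110101111 | 0 | 1
  83 | 01011101011111 | 0 | 1
  84 | 10111010111111 | 1 | 0
  85 | 01110101111110 | 0 | 1
  86 | 11101011111101 | 1 | 0
  87 | 11010111111010 | 1 | 0
  88 | 10101111110100 | 1 | 0
  89 | 01011111101000 | 0 | 1
  90 | 10111111010001 | 1 | 1
  91 | 01111110100011 | 0 | 1
  92 | 11111101000111 | 1 | 0
  93 | 11111010001110 | 1 | 1
  94 | 11110100011101 | 1 | 0
  95 | 11101000111010 | 1 | 0
  96 | 11010001110100 | 1 | 1
  97 | 10100011101001 | 1 | 1
  98 | 01000111010011 | 0 | 0
  99 | 10001110100110 | 1 | 0
 100 | 00011101001100 | 0 | 0
 101 | 00111010011000 | 0 | 1
 102 | 01110100110001 | 0 | 1
 103 | 11101001100011 | 1 | 0
 104 | 11010011000110 | 1 | 1
 105 | 10100110001101 | 1 | 0
 106 | 01001100011010 | 0 | 0
 107 | 10011000110100 | 1 | 0
 108 | 00110001101000 | 0 | 1
 109 | 01100011010001 | 0 | 1
 110 | 11000110100011 | 1 | 1
 111 | 10001101000111 | 1 | 0
 112 | 00011010001110 | 0 | 1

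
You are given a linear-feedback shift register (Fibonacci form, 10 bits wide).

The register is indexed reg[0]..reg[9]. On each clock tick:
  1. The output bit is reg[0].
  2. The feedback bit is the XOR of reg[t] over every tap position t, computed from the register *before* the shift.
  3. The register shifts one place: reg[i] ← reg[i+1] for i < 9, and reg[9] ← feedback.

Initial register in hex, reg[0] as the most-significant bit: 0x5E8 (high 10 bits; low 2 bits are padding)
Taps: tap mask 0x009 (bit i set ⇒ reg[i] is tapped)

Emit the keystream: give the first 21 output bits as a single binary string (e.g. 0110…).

010111101010101011111

step | reg (before) | out | fb
   0 | 0101111010 | 0 | 1
   1 | 1011110101 | 1 | 0
   2 | 0111101010 | 0 | 1
   3 | 1111010101 | 1 | 0
   4 | 1110101010 | 1 | 1
   5 | 1101010101 | 1 | 0
   6 | 1010101010 | 1 | 1
   7 | 0101010101 | 0 | 1
   8 | 1010101011 | 1 | 1
   9 | 0101010111 | 0 | 1
  10 | 1010101111 | 1 | 1
  11 | 0101011111 | 0 | 1
  12 | 1010111111 | 1 | 1
  13 | 0101111111 | 0 | 1
  14 | 1011111111 | 1 | 0
  15 | 0111111110 | 0 | 1
  16 | 1111111101 | 1 | 0
  17 | 1111111010 | 1 | 0
  18 | 1111110100 | 1 | 0
  19 | 1111101000 | 1 | 0
  20 | 1111010000 | 1 | 0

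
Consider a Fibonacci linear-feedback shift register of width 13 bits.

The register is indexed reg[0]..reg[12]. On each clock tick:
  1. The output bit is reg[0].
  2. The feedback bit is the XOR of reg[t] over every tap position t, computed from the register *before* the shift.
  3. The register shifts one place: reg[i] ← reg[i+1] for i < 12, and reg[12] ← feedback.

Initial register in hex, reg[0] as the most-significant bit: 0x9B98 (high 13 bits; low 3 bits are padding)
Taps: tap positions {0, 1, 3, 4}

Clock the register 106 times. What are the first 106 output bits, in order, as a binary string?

tick  register→output (feedback)
  0  1001101110011→1 (1)
  1  0011011100111→0 (1)
  2  0110111001111→0 (0)
  3  1101110011110→1 (0)
  4  1011100111100→1 (1)
  5  0111001111001→0 (0)
  6  1110011110010→1 (0)
  7  1100111100100→1 (1)
  8  1001111001001→1 (1)
  9  0011110010011→0 (0)
 10  0111100100110→0 (1)
 11  1111001001101→1 (1)
 12  1110010011011→1 (0)
 13  1100100110110→1 (1)
 14  1001001101101→1 (0)
 15  0010011011010→0 (0)
 16  0100110110100→0 (0)
 17  1001101101000→1 (1)
 18  0011011010001→0 (1)
 19  0110110100011→0 (0)
 20  1101101000110→1 (0)
 21  1011010001100→1 (0)
 22  0110100011000→0 (0)
 23  1101000110000→1 (1)
 24  1010001100001→1 (1)
 25  0100011000011→0 (1)
 26  1000110000111→1 (0)
 27  0001100001110→0 (0)
 28  0011000011100→0 (1)
 29  0110000111001→0 (1)
 30  1100001110011→1 (0)
 31  1000011100110→1 (1)
 32  0000111001101→0 (1)
 33  0001110011011→0 (0)
 34  0011100110110→0 (0)
 35  0111001101100→0 (0)
 36  1110011011000→1 (0)
 37  1100110110000→1 (1)
 38  1001101100001→1 (1)
 39  0011011000011→0 (1)
 40  0110110000111→0 (0)
 41  1101100001110→1 (0)
 42  1011000011100→1 (0)
 43  0110000111000→0 (1)
 44  1100001110001→1 (0)
 45  1000011100010→1 (1)
 46  0000111000101→0 (1)
 47  0001110001011→0 (0)
 48  0011100010110→0 (0)
 49  0111000101100→0 (0)
 50  1110001011000→1 (0)
 51  1100010110000→1 (0)
 52  1000101100000→1 (0)
 53  0001011000000→0 (1)
 54  0010110000001→0 (1)
 55  0101100000011→0 (1)
 56  1011000000111→1 (0)
 57  0110000001110→0 (1)
 58  1100000011101→1 (0)
 59  1000000111010→1 (1)
 60  0000001110101→0 (0)
 61  0000011101010→0 (0)
 62  0000111010100→0 (1)
 63  0001110101001→0 (0)
 64  0011101010010→0 (0)
 65  0111010100100→0 (0)
 66  1110101001000→1 (1)
 67  1101010010001→1 (1)
 68  1010100100011→1 (0)
 69  0101001000110→0 (0)
 70  1010010001100→1 (1)
 71  0100100011001→0 (0)
 72  1001000110010→1 (0)
 73  0010001100100→0 (0)
 74  0100011001000→0 (1)
 75  1000110010001→1 (0)
 76  0001100100010→0 (0)
 77  0011001000100→0 (1)
 78  0110010001001→0 (1)
 79  1100100010011→1 (1)
 80  1001000100111→1 (0)
 81  0010001001110→0 (0)
 82  0100010011100→0 (1)
 83  1000100111001→1 (0)
 84  0001001110010→0 (1)
 85  0010011100101→0 (0)
 86  0100111001010→0 (0)
 87  1001110010100→1 (1)
 88  0011100101001→0 (0)
 89  0111001010010→0 (0)
 90  1110010100100→1 (0)
 91  1100101001000→1 (1)
 92  1001010010001→1 (0)
 93  0010100100010→0 (1)
 94  0101001000101→0 (0)
 95  1010010001010→1 (1)
 96  0100100010101→0 (0)
 97  1001000101010→1 (0)
 98  0010001010100→0 (0)
 99  0100010101000→0 (1)
100  1000101010001→1 (0)
101  0001010100010→0 (1)
102  0010101000101→0 (1)
103  0101010001011→0 (0)
104  1010100010110→1 (0)
105  0101000101100→0 (0)

1001101110011110010011011010001100001110011011000011100010110000001110101001000110010001001110010100100010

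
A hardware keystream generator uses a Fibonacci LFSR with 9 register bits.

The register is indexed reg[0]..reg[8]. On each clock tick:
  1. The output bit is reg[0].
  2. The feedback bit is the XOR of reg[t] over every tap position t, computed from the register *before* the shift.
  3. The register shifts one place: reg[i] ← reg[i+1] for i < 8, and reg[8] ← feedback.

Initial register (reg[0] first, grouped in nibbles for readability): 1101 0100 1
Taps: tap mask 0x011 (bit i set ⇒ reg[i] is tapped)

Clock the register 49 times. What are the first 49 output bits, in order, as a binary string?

1101010011001100000001100011001010001101001011111

tick  register→output (feedback)
  0  110101001→1 (1)
  1  101010011→1 (0)
  2  010100110→0 (0)
  3  101001100→1 (1)
  4  010011001→0 (1)
  5  100110011→1 (0)
  6  001100110→0 (0)
  7  011001100→0 (0)
  8  110011000→1 (0)
  9  100110000→1 (0)
 10  001100000→0 (0)
 11  011000000→0 (0)
 12  110000000→1 (1)
 13  100000001→1 (1)
 14  000000011→0 (0)
 15  000000110→0 (0)
 16  000001100→0 (0)
 17  000011000→0 (1)
 18  000110001→0 (1)
 19  001100011→0 (0)
 20  011000110→0 (0)
 21  110001100→1 (1)
 22  100011001→1 (0)
 23  000110010→0 (1)
 24  001100101→0 (0)
 25  011001010→0 (0)
 26  110010100→1 (0)
 27  100101000→1 (1)
 28  001010001→0 (1)
 29  010100011→0 (0)
 30  101000110→1 (1)
 31  010001101→0 (0)
 32  100011010→1 (0)
 33  000110100→0 (1)
 34  001101001→0 (0)
 35  011010010→0 (1)
 36  110100101→1 (1)
 37  101001011→1 (1)
 38  010010111→0 (1)
 39  100101111→1 (1)
 40  001011111→0 (1)
 41  010111111→0 (1)
 42  101111111→1 (0)
 43  011111110→0 (1)
 44  111111101→1 (0)
 45  111111010→1 (0)
 46  111110100→1 (0)
 47  111101000→1 (1)
 48  111010001→1 (0)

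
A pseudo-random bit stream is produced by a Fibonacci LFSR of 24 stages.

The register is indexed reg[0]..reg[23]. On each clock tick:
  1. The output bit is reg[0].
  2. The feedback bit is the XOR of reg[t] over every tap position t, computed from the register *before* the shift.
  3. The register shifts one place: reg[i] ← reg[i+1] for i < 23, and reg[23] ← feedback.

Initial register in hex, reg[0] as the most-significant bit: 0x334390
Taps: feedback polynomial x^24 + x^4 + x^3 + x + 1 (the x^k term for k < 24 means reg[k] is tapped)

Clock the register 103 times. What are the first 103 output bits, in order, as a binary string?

0011001101000011100100001111101111100001001110010110110100111001000101100000110100010010111010101010111

tick  register→output (feedback)
  0  001100110100001110010000→0 (1)
  1  011001101000011100100001→0 (1)
  2  110011010000111001000011→1 (1)
  3  100110100001110010000111→1 (1)
  4  001101000011100100001111→0 (1)
  5  011010000111001000011111→0 (0)
  6  110100001110010000111110→1 (1)
  7  101000011100100001111101→1 (1)
  8  010000111001000011111011→0 (1)
  9  100001110010000111110111→1 (1)
 10  000011100100001111101111→0 (1)
 11  000111001000011111011111→0 (0)
 12  001110010000111110111110→0 (0)
 13  011100100001111101111100→0 (0)
 14  111001000011111011111000→1 (0)
 15  110010000111110111110000→1 (1)
 16  100100001111101111100001→1 (0)
 17  001000011111011111000010→0 (0)
 18  010000111110111110000100→0 (1)
 19  100001111101111100001001→1 (1)
 20  000011111011111000010011→0 (1)
 21  000111110111110000100111→0 (0)
 22  001111101111100001001110→0 (0)
 23  011111011111000010011100→0 (1)
 24  111110111110000100111001→1 (0)
 25  111101111100001001110010→1 (1)
 26  111011111000010011100101→1 (1)
 27  110111110000100111001011→1 (0)
 28  101111100001001110010110→1 (1)
 29  011111000010011100101101→0 (1)
 30  111110000100111001011011→1 (0)
 31  111100001001110010110110→1 (1)
 32  111000010011100101101101→1 (0)
 33  110000100111001011011010→1 (0)
 34  100001001110010110110100→1 (1)
 35  000010011100101101101001→0 (1)
 36  000100111001011011010011→0 (1)
 37  001001110010110110100111→0 (0)
 38  010011100101101101001110→0 (0)
 39  100111001011011010011100→1 (1)
 40  001110010110110100111001→0 (0)
 41  011100101101101001110010→0 (0)
 42  111001011011010011100100→1 (0)
 43  110010110110100111001000→1 (1)
 44  100101101101001110010001→1 (0)
 45  001011011010011100100010→0 (1)
 46  010110110100111001000101→0 (1)
 47  101101101001110010001011→1 (0)
 48  011011010011100100010110→0 (0)
 49  110110100111001000101100→1 (0)
 50  101101001110010001011000→1 (0)
 51  011010011100100010110000→0 (0)
 52  110100111001000101100000→1 (1)
 53  101001110010001011000001→1 (1)
 54  010011100100010110000011→0 (0)
 55  100111001000101100000110→1 (1)
 56  001110010001011000001101→0 (0)
 57  011100100010110000011010→0 (0)
 58  111001000101100000110100→1 (0)
 59  110010001011000001101000→1 (1)
 60  100100010110000011010001→1 (0)
 61  001000101100000110100010→0 (0)
 62  010001011000001101000100→0 (1)
 63  100010110000011010001001→1 (0)
 64  000101100000110100010010→0 (1)
 65  001011000001101000100101→0 (1)
 66  010110000011010001001011→0 (1)
 67  101100000110100010010111→1 (0)
 68  011000001101000100101110→0 (1)
 69  110000011010001001011101→1 (0)
 70  100000110100010010111010→1 (1)
 71  000001101000100101110101→0 (0)
 72  000011010001001011101010→0 (1)
 73  000110100010010111010101→0 (0)
 74  001101000100101110101010→0 (1)
 75  011010001001011101010101→0 (0)
 76  110100010010111010101010→1 (1)
 77  101000100101110101010101→1 (1)
 78  010001001011101010101011→0 (1)
 79  100010010111010101010111→1 (0)
 80  000100101110101010101110→0 (1)
 81  001001011101010101011101→0 (0)
 82  010010111010101010111010→0 (0)
 83  100101110101010101110100→1 (0)
 84  001011101010101011101000→0 (1)
 85  010111010101010111010001→0 (1)
 86  101110101010101110100011→1 (1)
 87  011101010101011101000111→0 (0)
 88  111010101010111010001110→1 (1)
 89  110101010101110100011101→1 (1)
 90  101010101011101000111011→1 (0)
 91  010101010111010001110110→0 (0)
 92  101010101110100011101100→1 (0)
 93  010101011101000111011000→0 (0)
 94  101010111010001110110000→1 (0)
 95  010101110100011101100000→0 (0)
 96  101011101000111011000000→1 (0)
 97  010111010001110110000000→0 (1)
 98  101110100011101100000001→1 (1)
 99  011101000111011000000011→0 (0)
100  111010001110110000000110→1 (1)
101  110100011101100000001101→1 (1)
102  101000111011000000011011→1 (1)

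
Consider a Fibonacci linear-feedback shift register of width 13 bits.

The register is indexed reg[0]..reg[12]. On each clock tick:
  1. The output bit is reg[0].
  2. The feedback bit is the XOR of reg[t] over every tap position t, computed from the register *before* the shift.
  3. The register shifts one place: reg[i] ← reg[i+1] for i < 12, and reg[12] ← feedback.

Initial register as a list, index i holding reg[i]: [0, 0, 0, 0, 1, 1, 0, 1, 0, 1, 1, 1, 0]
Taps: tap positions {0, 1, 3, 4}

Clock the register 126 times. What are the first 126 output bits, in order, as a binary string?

000011010111010101011011000001000010101101111100100011010100100101001000001010001101110110010010100110000101011101111001101011

tick  register→output (feedback)
  0  0000110101110→0 (1)
  1  0001101011101→0 (0)
  2  0011010111010→0 (1)
  3  0110101110101→0 (0)
  4  1101011101010→1 (1)
  5  1010111010101→1 (0)
  6  0101110101010→0 (1)
  7  1011101010101→1 (1)
  8  0111010101011→0 (0)
  9  1110101010110→1 (1)
 10  1101010101101→1 (1)
 11  1010101011011→1 (0)
 12  0101010110110→0 (0)
 13  1010101101100→1 (0)
 14  0101011011000→0 (0)
 15  1010110110000→1 (0)
 16  0101101100000→0 (1)
 17  1011011000001→1 (0)
 18  0110110000010→0 (0)
 19  1101100000100→1 (0)
 20  1011000001000→1 (0)
 21  0110000010000→0 (1)
 22  1100000100001→1 (0)
 23  1000001000010→1 (1)
 24  0000010000101→0 (0)
 25  0000100001010→0 (1)
 26  0001000010101→0 (1)
 27  0010000101011→0 (0)
 28  0100001010110→0 (1)
 29  1000010101101→1 (1)
 30  0000101011011→0 (1)
 31  0001010110111→0 (1)
 32  0010101101111→0 (1)
 33  0101011011111→0 (0)
 34  1010110111110→1 (0)
 35  0101101111100→0 (1)
 36  1011011111001→1 (0)
 37  0110111110010→0 (0)
 38  1101111100100→1 (0)
 39  1011111001000→1 (1)
 40  0111110010001→0 (1)
 41  1111100100011→1 (0)
 42  1111001000110→1 (1)
 43  1110010001101→1 (0)
 44  1100100011010→1 (1)
 45  1001000110101→1 (0)
 46  0010001101010→0 (0)
 47  0100011010100→0 (1)
 48  1000110101001→1 (0)
 49  0001101010010→0 (0)
 50  0011010100100→0 (1)
 51  0110101001001→0 (0)
 52  1101010010010→1 (1)
 53  1010100100101→1 (0)
 54  0101001001010→0 (0)
 55  1010010010100→1 (1)
 56  0100100101001→0 (0)
 57  1001001010010→1 (0)
 58  0010010100100→0 (0)
 59  0100101001000→0 (0)
 60  1001010010000→1 (0)
 61  0010100100000→0 (1)
 62  0101001000001→0 (0)
 63  1010010000010→1 (1)
 64  0100100000101→0 (0)
 65  1001000001010→1 (0)
 66  0010000010100→0 (0)
 67  0100000101000→0 (1)
 68  1000001010001→1 (1)
 69  0000010100011→0 (0)
 70  0000101000110→0 (1)
 71  0001010001101→0 (1)
 72  0010100011011→0 (1)
 73  0101000110111→0 (0)
 74  1010001101110→1 (1)
 75  0100011011101→0 (1)
 76  1000110111011→1 (0)
 77  0001101110110→0 (0)
 78  0011011101100→0 (1)
 79  0110111011001→0 (0)
 80  1101110110010→1 (0)
 81  1011101100100→1 (1)
 82  0111011001001→0 (0)
 83  1110110010010→1 (1)
 84  1101100100101→1 (0)
 85  1011001001010→1 (0)
 86  0110010010100→0 (1)
 87  1100100101001→1 (1)
 88  1001001010011→1 (0)
 89  0010010100110→0 (0)
 90  0100101001100→0 (0)
 91  1001010011000→1 (0)
 92  0010100110000→0 (1)
 93  0101001100001→0 (0)
 94  1010011000010→1 (1)
 95  0100110000101→0 (0)
 96  1001100001010→1 (1)
 97  0011000010101→0 (1)
 98  0110000101011→0 (1)
 99  1100001010111→1 (0)
100  1000010101110→1 (1)
101  0000101011101→0 (1)
102  0001010111011→0 (1)
103  0010101110111→0 (1)
104  0101011101111→0 (0)
105  1010111011110→1 (0)
106  0101110111100→0 (1)
107  1011101111001→1 (1)
108  0111011110011→0 (0)
109  1110111100110→1 (1)
110  1101111001101→1 (0)
111  1011110011010→1 (1)
112  0111100110101→0 (1)
113  1111001101011→1 (1)
114  1110011010111→1 (0)
115  1100110101110→1 (1)
116  1001101011101→1 (1)
117  0011010111011→0 (1)
118  0110101110111→0 (0)
119  1101011101110→1 (1)
120  1010111011101→1 (0)
121  0101110111010→0 (1)
122  1011101110101→1 (1)
123  0111011101011→0 (0)
124  1110111010110→1 (1)
125  1101110101101→1 (0)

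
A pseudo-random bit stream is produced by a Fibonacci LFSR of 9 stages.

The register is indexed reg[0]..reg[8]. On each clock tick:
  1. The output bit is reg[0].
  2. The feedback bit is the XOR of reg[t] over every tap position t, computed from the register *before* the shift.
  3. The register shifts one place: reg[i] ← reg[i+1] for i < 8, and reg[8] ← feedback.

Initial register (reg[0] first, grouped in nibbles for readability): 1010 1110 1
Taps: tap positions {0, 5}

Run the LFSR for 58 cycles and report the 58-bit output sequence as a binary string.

1010111010111100100101110011100000011101110100111101010010

tick  register→output (feedback)
  0  101011101→1 (0)
  1  010111010→0 (1)
  2  101110101→1 (1)
  3  011101011→0 (1)
  4  111010111→1 (1)
  5  110101111→1 (0)
  6  101011110→1 (0)
  7  010111100→0 (1)
  8  101111001→1 (0)
  9  011110010→0 (0)
 10  111100100→1 (1)
 11  111001001→1 (0)
 12  110010010→1 (1)
 13  100100101→1 (1)
 14  001001011→0 (1)
 15  010010111→0 (0)
 16  100101110→1 (0)
 17  001011100→0 (1)
 18  010111001→0 (1)
 19  101110011→1 (1)
 20  011100111→0 (0)
 21  111001110→1 (0)
 22  110011100→1 (0)
 23  100111000→1 (0)
 24  001110000→0 (0)
 25  011100000→0 (0)
 26  111000000→1 (1)
 27  110000001→1 (1)
 28  100000011→1 (1)
 29  000000111→0 (0)
 30  000001110→0 (1)
 31  000011101→0 (1)
 32  000111011→0 (1)
 33  001110111→0 (0)
 34  011101110→0 (1)
 35  111011101→1 (0)
 36  110111010→1 (0)
 37  101110100→1 (1)
 38  011101001→0 (1)
 39  111010011→1 (1)
 40  110100111→1 (1)
 41  101001111→1 (0)
 42  010011110→0 (1)
 43  100111101→1 (0)
 44  001111010→0 (1)
 45  011110101→0 (0)
 46  111101010→1 (0)
 47  111010100→1 (1)
 48  110101001→1 (0)
 49  101010010→1 (1)
 50  010100101→0 (0)
 51  101001010→1 (0)
 52  010010100→0 (0)
 53  100101000→1 (0)
 54  001010000→0 (0)
 55  010100000→0 (0)
 56  101000000→1 (1)
 57  010000001→0 (0)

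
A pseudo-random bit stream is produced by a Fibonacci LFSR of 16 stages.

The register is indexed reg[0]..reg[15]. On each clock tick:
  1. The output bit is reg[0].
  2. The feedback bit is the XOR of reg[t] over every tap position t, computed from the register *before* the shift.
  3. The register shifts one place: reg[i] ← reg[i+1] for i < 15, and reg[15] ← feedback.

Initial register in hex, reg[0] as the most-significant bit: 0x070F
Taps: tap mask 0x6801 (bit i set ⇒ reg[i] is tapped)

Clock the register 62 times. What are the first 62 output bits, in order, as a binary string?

00000111000011110100010010011111101001000011010111000010110010

k : reg_k → out_k, fb_k
0: 0000011100001111 → 0, fb=0
1: 0000111000011110 → 0, fb=1
2: 0001110000111101 → 0, fb=0
3: 0011100001111010 → 0, fb=0
4: 0111000011110100 → 0, fb=0
5: 1110000111101000 → 1, fb=1
6: 1100001111010001 → 1, fb=0
7: 1000011110100010 → 1, fb=0
8: 0000111101000100 → 0, fb=1
9: 0001111010001001 → 0, fb=0
10: 0011110100010010 → 0, fb=0
11: 0111101000100100 → 0, fb=1
12: 1111010001001001 → 1, fb=1
13: 1110100010010011 → 1, fb=1
14: 1101000100100111 → 1, fb=1
15: 1010001001001111 → 1, fb=1
16: 0100010010011111 → 0, fb=1
17: 1000100100111111 → 1, fb=0
18: 0001001001111110 → 0, fb=1
19: 0010010011111101 → 0, fb=0
20: 0100100111111010 → 0, fb=0
21: 1001001111110100 → 1, fb=1
22: 0010011111101001 → 0, fb=0
23: 0100111111010010 → 0, fb=0
24: 1001111110100100 → 1, fb=0
25: 0011111101001000 → 0, fb=0
26: 0111111010010000 → 0, fb=1
27: 1111110100100001 → 1, fb=1
28: 1111101001000011 → 1, fb=0
29: 1111010010000110 → 1, fb=1
30: 1110100100001101 → 1, fb=0
31: 1101001000011010 → 1, fb=1
32: 1010010000110101 → 1, fb=1
33: 0100100001101011 → 0, fb=1
34: 1001000011010111 → 1, fb=0
35: 0010000110101110 → 0, fb=0
36: 0100001101011100 → 0, fb=0
37: 1000011010111000 → 1, fb=0
38: 0000110101110000 → 0, fb=1
39: 0001101011100001 → 0, fb=0
40: 0011010111000010 → 0, fb=1
41: 0110101110000101 → 0, fb=1
42: 1101011100001011 → 1, fb=0
43: 1010111000010110 → 1, fb=0
44: 0101110000101100 → 0, fb=1
45: 1011100001011001 → 1, fb=0
46: 0111000010110010 → 0, fb=0
47: 1110000101100100 → 1, fb=0
48: 1100001011001000 → 1, fb=1
49: 1000010110010001 → 1, fb=0
50: 0000101100100010 → 0, fb=1
51: 0001011001000101 → 0, fb=1
52: 0010110010001011 → 0, fb=1
53: 0101100100010111 → 0, fb=1
54: 1011001000101111 → 1, fb=1
55: 0110010001011111 → 0, fb=1
56: 1100100010111111 → 1, fb=0
57: 1001000101111110 → 1, fb=0
58: 0010001011111100 → 0, fb=0
59: 0100010111111000 → 0, fb=1
60: 1000101111110001 → 1, fb=0
61: 0001011111100010 → 0, fb=1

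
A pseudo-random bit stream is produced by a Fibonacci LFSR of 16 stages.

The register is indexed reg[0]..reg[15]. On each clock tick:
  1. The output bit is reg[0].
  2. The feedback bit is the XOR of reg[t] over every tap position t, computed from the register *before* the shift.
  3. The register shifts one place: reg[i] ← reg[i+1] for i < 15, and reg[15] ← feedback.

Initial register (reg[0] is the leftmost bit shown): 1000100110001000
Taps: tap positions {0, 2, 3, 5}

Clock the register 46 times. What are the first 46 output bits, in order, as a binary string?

step | reg (before) | out | fb
   0 | 1000100110001000 | 1 | 1
   1 | 0001001100010001 | 0 | 1
   2 | 0010011000100011 | 0 | 0
   3 | 0100110001000110 | 0 | 1
   4 | 1001100010001101 | 1 | 0
   5 | 0011000100011010 | 0 | 0
   6 | 0110001000110100 | 0 | 1
   7 | 1100010001101001 | 1 | 0
   8 | 1000100011010010 | 1 | 1
   9 | 0001000110100101 | 0 | 1
  10 | 0010001101001011 | 0 | 1
  11 | 0100011010010111 | 0 | 1
  12 | 1000110100101111 | 1 | 0
  13 | 0001101001011110 | 0 | 1
  14 | 0011010010111101 | 0 | 1
  15 | 0110100101111011 | 0 | 1
  16 | 1101001011110111 | 1 | 0
  17 | 1010010111101110 | 1 | 1
  18 | 0100101111011101 | 0 | 0
  19 | 1001011110111010 | 1 | 1
  20 | 0010111101110101 | 0 | 0
  21 | 0101111011101010 | 0 | 0
  22 | 1011110111010100 | 1 | 0
  23 | 0111101110101000 | 0 | 0
  24 | 1111011101010000 | 1 | 0
  25 | 1110111010100000 | 1 | 1
  26 | 1101110101000001 | 1 | 1
  27 | 1011101010000011 | 1 | 1
  28 | 0111010100000111 | 0 | 1
  29 | 1110101000001111 | 1 | 0
  30 | 1101010000011110 | 1 | 1
  31 | 1010100000111101 | 1 | 0
  32 | 0101000001111010 | 0 | 1
  33 | 1010000011110101 | 1 | 0
  34 | 0100000111101010 | 0 | 0
  35 | 1000001111010100 | 1 | 1
  36 | 0000011110101001 | 0 | 1
  37 | 0000111101010011 | 0 | 1
  38 | 0001111010100111 | 0 | 0
  39 | 0011110101001110 | 0 | 1
  40 | 0111101010011101 | 0 | 0
  41 | 1111010100111010 | 1 | 0
  42 | 1110101001110100 | 1 | 0
  43 | 1101010011101000 | 1 | 1
  44 | 1010100111010001 | 1 | 0
  45 | 0101001110100010 | 0 | 1

1000100110001000110100101111011101010000011110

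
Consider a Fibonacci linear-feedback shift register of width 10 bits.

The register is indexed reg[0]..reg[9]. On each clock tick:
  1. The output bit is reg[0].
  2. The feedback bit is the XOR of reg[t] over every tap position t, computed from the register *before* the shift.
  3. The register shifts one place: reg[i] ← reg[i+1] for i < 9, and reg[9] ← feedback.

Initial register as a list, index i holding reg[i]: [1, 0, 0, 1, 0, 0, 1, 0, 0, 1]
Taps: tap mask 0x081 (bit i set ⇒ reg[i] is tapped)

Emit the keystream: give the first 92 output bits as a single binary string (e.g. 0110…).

10010010011010011010111110011000111110010001110111111000011100000001111111111000111000100111

k : reg_k → out_k, fb_k
0: 1001001001 → 1, fb=1
1: 0010010011 → 0, fb=0
2: 0100100110 → 0, fb=1
3: 1001001101 → 1, fb=0
4: 0010011010 → 0, fb=0
5: 0100110100 → 0, fb=1
6: 1001101001 → 1, fb=1
7: 0011010011 → 0, fb=0
8: 0110100110 → 0, fb=1
9: 1101001101 → 1, fb=0
10: 1010011010 → 1, fb=1
11: 0100110101 → 0, fb=1
12: 1001101011 → 1, fb=1
13: 0011010111 → 0, fb=1
14: 0110101111 → 0, fb=1
15: 1101011111 → 1, fb=0
16: 1010111110 → 1, fb=0
17: 0101111100 → 0, fb=1
18: 1011111001 → 1, fb=1
19: 0111110011 → 0, fb=0
20: 1111100110 → 1, fb=0
21: 1111001100 → 1, fb=0
22: 1110011000 → 1, fb=1
23: 1100110001 → 1, fb=1
24: 1001100011 → 1, fb=1
25: 0011000111 → 0, fb=1
26: 0110001111 → 0, fb=1
27: 1100011111 → 1, fb=0
28: 1000111110 → 1, fb=0
29: 0001111100 → 0, fb=1
30: 0011111001 → 0, fb=0
31: 0111110010 → 0, fb=0
32: 1111100100 → 1, fb=0
33: 1111001000 → 1, fb=1
34: 1110010001 → 1, fb=1
35: 1100100011 → 1, fb=1
36: 1001000111 → 1, fb=0
37: 0010001110 → 0, fb=1
38: 0100011101 → 0, fb=1
39: 1000111011 → 1, fb=1
40: 0001110111 → 0, fb=1
41: 0011101111 → 0, fb=1
42: 0111011111 → 0, fb=1
43: 1110111111 → 1, fb=0
44: 1101111110 → 1, fb=0
45: 1011111100 → 1, fb=0
46: 0111111000 → 0, fb=0
47: 1111110000 → 1, fb=1
48: 1111100001 → 1, fb=1
49: 1111000011 → 1, fb=1
50: 1110000111 → 1, fb=0
51: 1100001110 → 1, fb=0
52: 1000011100 → 1, fb=0
53: 0000111000 → 0, fb=0
54: 0001110000 → 0, fb=0
55: 0011100000 → 0, fb=0
56: 0111000000 → 0, fb=0
57: 1110000000 → 1, fb=1
58: 1100000001 → 1, fb=1
59: 1000000011 → 1, fb=1
60: 0000000111 → 0, fb=1
61: 0000001111 → 0, fb=1
62: 0000011111 → 0, fb=1
63: 0000111111 → 0, fb=1
64: 0001111111 → 0, fb=1
65: 0011111111 → 0, fb=1
66: 0111111111 → 0, fb=1
67: 1111111111 → 1, fb=0
68: 1111111110 → 1, fb=0
69: 1111111100 → 1, fb=0
70: 1111111000 → 1, fb=1
71: 1111110001 → 1, fb=1
72: 1111100011 → 1, fb=1
73: 1111000111 → 1, fb=0
74: 1110001110 → 1, fb=0
75: 1100011100 → 1, fb=0
76: 1000111000 → 1, fb=1
77: 0001110001 → 0, fb=0
78: 0011100010 → 0, fb=0
79: 0111000100 → 0, fb=1
80: 1110001001 → 1, fb=1
81: 1100010011 → 1, fb=1
82: 1000100111 → 1, fb=0
83: 0001001110 → 0, fb=1
84: 0010011101 → 0, fb=1
85: 0100111011 → 0, fb=0
86: 1001110110 → 1, fb=0
87: 0011101100 → 0, fb=1
88: 0111011001 → 0, fb=0
89: 1110110010 → 1, fb=1
90: 1101100101 → 1, fb=0
91: 1011001010 → 1, fb=1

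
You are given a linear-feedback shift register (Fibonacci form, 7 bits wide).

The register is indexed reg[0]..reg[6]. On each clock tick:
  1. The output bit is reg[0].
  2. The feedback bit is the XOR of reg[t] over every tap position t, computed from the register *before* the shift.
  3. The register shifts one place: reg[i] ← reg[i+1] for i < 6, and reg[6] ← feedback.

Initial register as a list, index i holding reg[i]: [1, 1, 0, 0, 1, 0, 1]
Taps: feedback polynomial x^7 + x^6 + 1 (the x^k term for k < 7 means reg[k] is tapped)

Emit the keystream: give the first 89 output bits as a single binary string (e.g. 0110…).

11001010111001101000100111100010100001100000100000011111110101010011001110111010010110001

step | reg (before) | out | fb
   0 | 1100101 | 1 | 0
   1 | 1001010 | 1 | 1
   2 | 0010101 | 0 | 1
   3 | 0101011 | 0 | 1
   4 | 1010111 | 1 | 0
   5 | 0101110 | 0 | 0
   6 | 1011100 | 1 | 1
   7 | 0111001 | 0 | 1
   8 | 1110011 | 1 | 0
   9 | 1100110 | 1 | 1
  10 | 1001101 | 1 | 0
  11 | 0011010 | 0 | 0
  12 | 0110100 | 0 | 0
  13 | 1101000 | 1 | 1
  14 | 1010001 | 1 | 0
  15 | 0100010 | 0 | 0
  16 | 1000100 | 1 | 1
  17 | 0001001 | 0 | 1
  18 | 0010011 | 0 | 1
  19 | 0100111 | 0 | 1
  20 | 1001111 | 1 | 0
  21 | 0011110 | 0 | 0
  22 | 0111100 | 0 | 0
  23 | 1111000 | 1 | 1
  24 | 1110001 | 1 | 0
  25 | 1100010 | 1 | 1
  26 | 1000101 | 1 | 0
  27 | 0001010 | 0 | 0
  28 | 0010100 | 0 | 0
  29 | 0101000 | 0 | 0
  30 | 1010000 | 1 | 1
  31 | 0100001 | 0 | 1
  32 | 1000011 | 1 | 0
  33 | 0000110 | 0 | 0
  34 | 0001100 | 0 | 0
  35 | 0011000 | 0 | 0
  36 | 0110000 | 0 | 0
  37 | 1100000 | 1 | 1
  38 | 1000001 | 1 | 0
  39 | 0000010 | 0 | 0
  40 | 0000100 | 0 | 0
  41 | 0001000 | 0 | 0
  42 | 0010000 | 0 | 0
  43 | 0100000 | 0 | 0
  44 | 1000000 | 1 | 1
  45 | 0000001 | 0 | 1
  46 | 0000011 | 0 | 1
  47 | 0000111 | 0 | 1
  48 | 0001111 | 0 | 1
  49 | 0011111 | 0 | 1
  50 | 0111111 | 0 | 1
  51 | 1111111 | 1 | 0
  52 | 1111110 | 1 | 1
  53 | 1111101 | 1 | 0
  54 | 1111010 | 1 | 1
  55 | 1110101 | 1 | 0
  56 | 1101010 | 1 | 1
  57 | 1010101 | 1 | 0
  58 | 0101010 | 0 | 0
  59 | 1010100 | 1 | 1
  60 | 0101001 | 0 | 1
  61 | 1010011 | 1 | 0
  62 | 0100110 | 0 | 0
  63 | 1001100 | 1 | 1
  64 | 0011001 | 0 | 1
  65 | 0110011 | 0 | 1
  66 | 1100111 | 1 | 0
  67 | 1001110 | 1 | 1
  68 | 0011101 | 0 | 1
  69 | 0111011 | 0 | 1
  70 | 1110111 | 1 | 0
  71 | 1101110 | 1 | 1
  72 | 1011101 | 1 | 0
  73 | 0111010 | 0 | 0
  74 | 1110100 | 1 | 1
  75 | 1101001 | 1 | 0
  76 | 1010010 | 1 | 1
  77 | 0100101 | 0 | 1
  78 | 1001011 | 1 | 0
  79 | 0010110 | 0 | 0
  80 | 0101100 | 0 | 0
  81 | 1011000 | 1 | 1
  82 | 0110001 | 0 | 1
  83 | 1100011 | 1 | 0
  84 | 1000110 | 1 | 1
  85 | 0001101 | 0 | 1
  86 | 0011011 | 0 | 1
  87 | 0110111 | 0 | 1
  88 | 1101111 | 1 | 0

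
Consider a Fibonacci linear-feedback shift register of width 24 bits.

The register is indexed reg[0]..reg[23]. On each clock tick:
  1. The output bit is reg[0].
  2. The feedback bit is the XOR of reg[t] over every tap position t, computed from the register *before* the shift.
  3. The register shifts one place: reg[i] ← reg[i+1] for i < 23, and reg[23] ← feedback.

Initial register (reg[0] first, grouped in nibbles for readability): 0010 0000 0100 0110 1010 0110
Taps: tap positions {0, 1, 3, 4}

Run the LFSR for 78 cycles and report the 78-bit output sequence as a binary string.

001000000100011010100110011001101001010010111111111101100101001111000000110011

k : reg_k → out_k, fb_k
0: 001000000100011010100110 → 0, fb=0
1: 010000001000110101001100 → 0, fb=1
2: 100000010001101010011001 → 1, fb=1
3: 000000100011010100110011 → 0, fb=0
4: 000001000110101001100110 → 0, fb=0
5: 000010001101010011001100 → 0, fb=1
6: 000100011010100110011001 → 0, fb=1
7: 001000110101001100110011 → 0, fb=0
8: 010001101010011001100110 → 0, fb=1
9: 100011010100110011001101 → 1, fb=0
10: 000110101001100110011010 → 0, fb=0
11: 001101010011001100110100 → 0, fb=1
12: 011010100110011001101001 → 0, fb=0
13: 110101001100110011010010 → 1, fb=1
14: 101010011001100110100101 → 1, fb=0
15: 010100110011001101001010 → 0, fb=0
16: 101001100110011010010100 → 1, fb=1
17: 010011001100110100101001 → 0, fb=0
18: 100110011001101001010010 → 1, fb=1
19: 001100110011010010100101 → 0, fb=1
20: 011001100110100101001011 → 0, fb=1
21: 110011001101001010010111 → 1, fb=1
22: 100110011010010100101111 → 1, fb=1
23: 001100110100101001011111 → 0, fb=1
24: 011001101001010010111111 → 0, fb=1
25: 110011010010100101111111 → 1, fb=1
26: 100110100101001011111111 → 1, fb=1
27: 001101001010010111111111 → 0, fb=1
28: 011010010100101111111111 → 0, fb=0
29: 110100101001011111111110 → 1, fb=1
30: 101001010010111111111101 → 1, fb=1
31: 010010100101111111111011 → 0, fb=0
32: 100101001011111111110110 → 1, fb=0
33: 001010010111111111101100 → 0, fb=1
34: 010100101111111111011001 → 0, fb=0
35: 101001011111111110110010 → 1, fb=1
36: 010010111111111101100101 → 0, fb=0
37: 100101111111111011001010 → 1, fb=0
38: 001011111111110110010100 → 0, fb=1
39: 010111111111101100101001 → 0, fb=1
40: 101111111111011001010011 → 1, fb=1
41: 011111111110110010100111 → 0, fb=1
42: 111111111101100101001111 → 1, fb=0
43: 111111111011001010011110 → 1, fb=0
44: 111111110110010100111100 → 1, fb=0
45: 111111101100101001111000 → 1, fb=0
46: 111111011001010011110000 → 1, fb=0
47: 111110110010100111100000 → 1, fb=0
48: 111101100101001111000000 → 1, fb=1
49: 111011001010011110000001 → 1, fb=1
50: 110110010100111100000011 → 1, fb=0
51: 101100101001111000000110 → 1, fb=0
52: 011001010011110000001100 → 0, fb=1
53: 110010100111100000011001 → 1, fb=1
54: 100101001111000000110011 → 1, fb=0
55: 001010011110000001100110 → 0, fb=1
56: 010100111100000011001101 → 0, fb=0
57: 101001111000000110011010 → 1, fb=1
58: 010011110000001100110101 → 0, fb=0
59: 100111100000011001101010 → 1, fb=1
60: 001111000000110011010101 → 0, fb=0
61: 011110000001100110101010 → 0, fb=1
62: 111100000011001101010101 → 1, fb=1
63: 111000000110011010101011 → 1, fb=0
64: 110000001100110101010110 → 1, fb=0
65: 100000011001101010101100 → 1, fb=1
66: 000000110011010101011001 → 0, fb=0
67: 000001100110101010110010 → 0, fb=0
68: 000011001101010101100100 → 0, fb=1
69: 000110011010101011001001 → 0, fb=0
70: 001100110101010110010010 → 0, fb=1
71: 011001101010101100100101 → 0, fb=1
72: 110011010101011001001011 → 1, fb=1
73: 100110101010110010010111 → 1, fb=1
74: 001101010101100100101111 → 0, fb=1
75: 011010101011001001011111 → 0, fb=0
76: 110101010110010010111110 → 1, fb=1
77: 101010101100100101111101 → 1, fb=0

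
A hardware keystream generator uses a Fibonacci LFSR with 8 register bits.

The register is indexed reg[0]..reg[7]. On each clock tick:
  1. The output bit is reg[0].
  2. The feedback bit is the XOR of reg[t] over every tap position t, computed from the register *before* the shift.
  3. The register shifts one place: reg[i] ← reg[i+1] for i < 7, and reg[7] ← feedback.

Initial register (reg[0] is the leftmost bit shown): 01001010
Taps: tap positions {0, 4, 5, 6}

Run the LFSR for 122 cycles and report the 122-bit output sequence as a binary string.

01001010001001011010001100111001111000110110000100010111010111101101111100001101001101011011010100000100111011001001001100

k : reg_k → out_k, fb_k
0: 01001010 → 0, fb=0
1: 10010100 → 1, fb=0
2: 00101000 → 0, fb=1
3: 01010001 → 0, fb=0
4: 10100010 → 1, fb=0
5: 01000100 → 0, fb=1
6: 10001001 → 1, fb=0
7: 00010010 → 0, fb=1
8: 00100101 → 0, fb=1
9: 01001011 → 0, fb=0
10: 10010110 → 1, fb=1
11: 00101101 → 0, fb=0
12: 01011010 → 0, fb=0
13: 10110100 → 1, fb=0
14: 01101000 → 0, fb=1
15: 11010001 → 1, fb=1
16: 10100011 → 1, fb=0
17: 01000110 → 0, fb=0
18: 10001100 → 1, fb=1
19: 00011001 → 0, fb=1
20: 00110011 → 0, fb=1
21: 01100111 → 0, fb=0
22: 11001110 → 1, fb=0
23: 10011100 → 1, fb=1
24: 00111001 → 0, fb=1
25: 01110011 → 0, fb=1
26: 11100111 → 1, fb=1
27: 11001111 → 1, fb=0
28: 10011110 → 1, fb=0
29: 00111100 → 0, fb=0
30: 01111000 → 0, fb=1
31: 11110001 → 1, fb=1
32: 11100011 → 1, fb=0
33: 11000110 → 1, fb=1
34: 10001101 → 1, fb=1
35: 00011011 → 0, fb=0
36: 00110110 → 0, fb=0
37: 01101100 → 0, fb=0
38: 11011000 → 1, fb=0
39: 10110000 → 1, fb=1
40: 01100001 → 0, fb=0
41: 11000010 → 1, fb=0
42: 10000100 → 1, fb=0
43: 00001000 → 0, fb=1
44: 00010001 → 0, fb=0
45: 00100010 → 0, fb=1
46: 01000101 → 0, fb=1
47: 10001011 → 1, fb=1
48: 00010111 → 0, fb=0
49: 00101110 → 0, fb=1
50: 01011101 → 0, fb=0
51: 10111010 → 1, fb=1
52: 01110101 → 0, fb=1
53: 11101011 → 1, fb=1
54: 11010111 → 1, fb=1
55: 10101111 → 1, fb=0
56: 01011110 → 0, fb=1
57: 10111101 → 1, fb=1
58: 01111011 → 0, fb=0
59: 11110110 → 1, fb=1
60: 11101101 → 1, fb=1
61: 11011011 → 1, fb=1
62: 10110111 → 1, fb=1
63: 01101111 → 0, fb=1
64: 11011111 → 1, fb=0
65: 10111110 → 1, fb=0
66: 01111100 → 0, fb=0
67: 11111000 → 1, fb=0
68: 11110000 → 1, fb=1
69: 11100001 → 1, fb=1
70: 11000011 → 1, fb=0
71: 10000110 → 1, fb=1
72: 00001101 → 0, fb=0
73: 00011010 → 0, fb=0
74: 00110100 → 0, fb=1
75: 01101001 → 0, fb=1
76: 11010011 → 1, fb=0
77: 10100110 → 1, fb=1
78: 01001101 → 0, fb=0
79: 10011010 → 1, fb=1
80: 00110101 → 0, fb=1
81: 01101011 → 0, fb=0
82: 11010110 → 1, fb=1
83: 10101101 → 1, fb=1
84: 01011011 → 0, fb=0
85: 10110110 → 1, fb=1
86: 01101101 → 0, fb=0
87: 11011010 → 1, fb=1
88: 10110101 → 1, fb=0
89: 01101010 → 0, fb=0
90: 11010100 → 1, fb=0
91: 10101000 → 1, fb=0
92: 01010000 → 0, fb=0
93: 10100000 → 1, fb=1
94: 01000001 → 0, fb=0
95: 10000010 → 1, fb=0
96: 00000100 → 0, fb=1
97: 00001001 → 0, fb=1
98: 00010011 → 0, fb=1
99: 00100111 → 0, fb=0
100: 01001110 → 0, fb=1
101: 10011101 → 1, fb=1
102: 00111011 → 0, fb=0
103: 01110110 → 0, fb=0
104: 11101100 → 1, fb=1
105: 11011001 → 1, fb=0
106: 10110010 → 1, fb=0
107: 01100100 → 0, fb=1
108: 11001001 → 1, fb=0
109: 10010010 → 1, fb=0
110: 00100100 → 0, fb=1
111: 01001001 → 0, fb=1
112: 10010011 → 1, fb=0
113: 00100110 → 0, fb=0
114: 01001100 → 0, fb=0
115: 10011000 → 1, fb=0
116: 00110000 → 0, fb=0
117: 01100000 → 0, fb=0
118: 11000000 → 1, fb=1
119: 10000001 → 1, fb=1
120: 00000011 → 0, fb=1
121: 00000111 → 0, fb=0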